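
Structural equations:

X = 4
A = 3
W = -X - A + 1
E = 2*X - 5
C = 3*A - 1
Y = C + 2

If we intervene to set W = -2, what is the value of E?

3

Intervening sets W = -2 and removes its equation (W = -X - A + 1).
No directed path runs from W to E, so E keeps its natural value.
E = 2*X - 5  [with X=4]  = 3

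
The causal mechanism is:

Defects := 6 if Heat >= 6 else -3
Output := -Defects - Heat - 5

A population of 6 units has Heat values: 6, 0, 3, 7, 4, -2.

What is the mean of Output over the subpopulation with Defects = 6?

E[Output|Defects=6] averages over only the 2 units with Defects=6 (Heat = 6, 7): Output = -17, -18, mean -17.5.

-17.5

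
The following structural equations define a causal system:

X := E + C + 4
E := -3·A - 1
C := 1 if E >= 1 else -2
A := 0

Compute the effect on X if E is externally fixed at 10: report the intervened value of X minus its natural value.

14

Under do(E=10), the mechanism E := -3·A - 1 is discarded; E is fixed at 10.
C = 1 if E >= 1 else -2  [with E=10]  = 1
X = E + C + 4  [with E=10, C=1]  = 15
Without intervention: E = -3·A - 1  [with A=0]  = -1; C = 1 if E >= 1 else -2  [with E=-1]  = -2; X = E + C + 4  [with E=-1, C=-2]  = 1.
Change = 15 − 1 = 14.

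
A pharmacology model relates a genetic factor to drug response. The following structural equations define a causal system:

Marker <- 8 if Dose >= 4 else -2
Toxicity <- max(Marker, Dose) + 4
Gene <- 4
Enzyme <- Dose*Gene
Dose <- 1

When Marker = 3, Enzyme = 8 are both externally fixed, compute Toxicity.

The joint intervention fixes Marker = 3, Enzyme = 8, removing each variable's own equation.
Toxicity = max(Marker, Dose) + 4  [with Marker=3, Dose=1]  = 7

7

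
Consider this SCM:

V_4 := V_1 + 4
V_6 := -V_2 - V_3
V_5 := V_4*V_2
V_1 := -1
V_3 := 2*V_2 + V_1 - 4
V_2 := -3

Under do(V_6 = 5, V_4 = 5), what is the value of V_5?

-15

Setting V_6 = 5, V_4 = 5 by intervention discards those variables' equations.
V_5 = V_4*V_2  [with V_4=5, V_2=-3]  = -15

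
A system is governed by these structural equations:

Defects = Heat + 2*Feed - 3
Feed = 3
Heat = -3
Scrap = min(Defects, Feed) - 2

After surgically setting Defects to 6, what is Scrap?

1

The intervention breaks the incoming arrows to Defects: Defects = Heat + 2*Feed - 3 no longer applies, and Defects = 6.
Scrap = min(Defects, Feed) - 2  [with Defects=6, Feed=3]  = 1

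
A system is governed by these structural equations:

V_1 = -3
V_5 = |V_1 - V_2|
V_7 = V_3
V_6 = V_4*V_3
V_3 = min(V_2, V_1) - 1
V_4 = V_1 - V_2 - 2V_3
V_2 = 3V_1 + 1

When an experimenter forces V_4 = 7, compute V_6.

Under do(V_4=7), the mechanism V_4 = V_1 - V_2 - 2V_3 is discarded; V_4 is fixed at 7.
V_2 = 3V_1 + 1  [with V_1=-3]  = -8
V_3 = min(V_2, V_1) - 1  [with V_2=-8, V_1=-3]  = -9
V_6 = V_4*V_3  [with V_4=7, V_3=-9]  = -63

-63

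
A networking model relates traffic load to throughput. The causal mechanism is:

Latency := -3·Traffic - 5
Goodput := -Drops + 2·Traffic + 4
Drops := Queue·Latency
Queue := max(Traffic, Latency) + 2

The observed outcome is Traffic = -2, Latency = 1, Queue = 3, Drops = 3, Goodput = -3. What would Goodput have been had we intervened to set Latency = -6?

do(Latency=-6) replaces the equation Latency := -3·Traffic - 5 with the constant Latency = -6.
Queue = max(Traffic, Latency) + 2  [with Traffic=-2, Latency=-6]  = 0
Drops = Queue·Latency  [with Queue=0, Latency=-6]  = 0
Goodput = -Drops + 2·Traffic + 4  [with Drops=0, Traffic=-2]  = 0

0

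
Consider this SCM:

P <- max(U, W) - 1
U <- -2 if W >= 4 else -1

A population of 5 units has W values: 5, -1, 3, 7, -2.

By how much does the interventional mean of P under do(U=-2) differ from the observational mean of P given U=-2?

-3.6

Every unit gets U=-2 under the intervention. P values become 4, -2, 2, 6, -3; E[P|do(U=-2)] = 1.4.
Observing U=-2 restricts to units where U's equation naturally yields -2: W ∈ {5, 7}. In that subpopulation P = 4, 6, mean 5.
Difference = 1.4 − 5 = -3.6.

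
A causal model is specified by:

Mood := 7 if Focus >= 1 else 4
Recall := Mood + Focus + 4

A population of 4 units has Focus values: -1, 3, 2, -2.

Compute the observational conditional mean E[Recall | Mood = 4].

6.5

Observing Mood=4 restricts to units where Mood's equation naturally yields 4: Focus ∈ {-1, -2}. In that subpopulation Recall = 7, 6, mean 6.5.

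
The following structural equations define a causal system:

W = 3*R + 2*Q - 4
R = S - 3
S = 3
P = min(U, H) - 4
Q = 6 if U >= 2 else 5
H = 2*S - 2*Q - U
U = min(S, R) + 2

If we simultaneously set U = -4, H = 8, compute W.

6

Under do(U = -4, H = 8), each intervened variable's structural equation is replaced by its fixed value.
R = S - 3  [with S=3]  = 0
Q = 6 if U >= 2 else 5  [with U=-4]  = 5
W = 3*R + 2*Q - 4  [with R=0, Q=5]  = 6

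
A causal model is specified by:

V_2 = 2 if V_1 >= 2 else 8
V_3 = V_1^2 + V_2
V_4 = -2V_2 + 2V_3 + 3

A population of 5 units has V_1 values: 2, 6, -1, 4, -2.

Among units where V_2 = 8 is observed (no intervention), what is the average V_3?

10.5

Observing V_2=8 restricts to units where V_2's equation naturally yields 8: V_1 ∈ {-1, -2}. In that subpopulation V_3 = 9, 12, mean 10.5.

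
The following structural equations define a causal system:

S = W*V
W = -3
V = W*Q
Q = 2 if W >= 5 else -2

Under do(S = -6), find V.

6

Under do(S=-6), the mechanism S = W*V is discarded; S is fixed at -6.
Since V is not a descendant of the intervened variable, it is unaffected.
Q = 2 if W >= 5 else -2  [with W=-3]  = -2
V = W*Q  [with W=-3, Q=-2]  = 6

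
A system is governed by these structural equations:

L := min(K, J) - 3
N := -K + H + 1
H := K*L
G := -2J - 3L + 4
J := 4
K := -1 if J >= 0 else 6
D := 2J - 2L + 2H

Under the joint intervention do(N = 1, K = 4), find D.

14

The joint intervention fixes N = 1, K = 4, removing each variable's own equation.
L = min(K, J) - 3  [with K=4, J=4]  = 1
H = K*L  [with K=4, L=1]  = 4
D = 2J - 2L + 2H  [with J=4, L=1, H=4]  = 14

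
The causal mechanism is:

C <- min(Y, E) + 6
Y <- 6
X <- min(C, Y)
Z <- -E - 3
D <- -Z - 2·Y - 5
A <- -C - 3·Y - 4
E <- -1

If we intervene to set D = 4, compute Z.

do(D=4) replaces the equation D <- -Z - 2·Y - 5 with the constant D = 4.
No directed path runs from D to Z, so Z keeps its natural value.
Z = -E - 3  [with E=-1]  = -2

-2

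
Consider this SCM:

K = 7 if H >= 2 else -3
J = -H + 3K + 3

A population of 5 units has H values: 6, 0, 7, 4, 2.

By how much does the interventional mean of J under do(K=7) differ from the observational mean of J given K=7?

0.95

Under do(K=7), K's equation is replaced by K=7 for every unit. Per-unit J: 18, 24, 17, 20, 22. Mean = 20.2.
Conditioning on K=7 selects the 4 unit(s) with H ∈ {6, 7, 4, 2}. Their J values: 18, 17, 20, 22. Mean = 19.25.
Difference = 20.2 − 19.25 = 0.95.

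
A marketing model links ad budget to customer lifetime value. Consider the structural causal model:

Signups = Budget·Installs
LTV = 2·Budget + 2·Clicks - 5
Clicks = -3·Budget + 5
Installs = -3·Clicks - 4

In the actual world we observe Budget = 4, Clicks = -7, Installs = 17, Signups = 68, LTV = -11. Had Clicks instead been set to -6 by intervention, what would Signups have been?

Under do(Clicks=-6), the mechanism Clicks = -3·Budget + 5 is discarded; Clicks is fixed at -6.
Installs = -3·Clicks - 4  [with Clicks=-6]  = 14
Signups = Budget·Installs  [with Budget=4, Installs=14]  = 56

56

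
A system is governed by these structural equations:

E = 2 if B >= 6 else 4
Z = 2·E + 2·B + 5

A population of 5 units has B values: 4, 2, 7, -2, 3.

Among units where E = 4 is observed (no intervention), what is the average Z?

Conditioning on E=4 selects the 4 unit(s) with B ∈ {4, 2, -2, 3}. Their Z values: 21, 17, 9, 19. Mean = 16.5.

16.5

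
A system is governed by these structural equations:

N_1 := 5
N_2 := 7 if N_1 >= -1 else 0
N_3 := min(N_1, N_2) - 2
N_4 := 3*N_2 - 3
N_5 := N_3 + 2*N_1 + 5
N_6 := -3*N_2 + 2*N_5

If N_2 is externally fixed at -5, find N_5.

8

do(N_2=-5) replaces the equation N_2 := 7 if N_1 >= -1 else 0 with the constant N_2 = -5.
N_3 = min(N_1, N_2) - 2  [with N_1=5, N_2=-5]  = -7
N_5 = N_3 + 2*N_1 + 5  [with N_3=-7, N_1=5]  = 8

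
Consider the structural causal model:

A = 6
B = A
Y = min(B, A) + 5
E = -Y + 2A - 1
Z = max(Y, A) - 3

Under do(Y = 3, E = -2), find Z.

3

Setting Y = 3, E = -2 by intervention discards those variables' equations.
Z = max(Y, A) - 3  [with Y=3, A=6]  = 3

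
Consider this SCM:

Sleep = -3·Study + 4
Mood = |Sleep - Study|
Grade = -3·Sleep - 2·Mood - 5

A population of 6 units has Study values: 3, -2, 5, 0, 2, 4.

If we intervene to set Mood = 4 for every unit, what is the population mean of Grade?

-7

Every unit gets Mood=4 under the intervention. Grade values become 2, -43, 20, -25, -7, 11; E[Grade|do(Mood=4)] = -7.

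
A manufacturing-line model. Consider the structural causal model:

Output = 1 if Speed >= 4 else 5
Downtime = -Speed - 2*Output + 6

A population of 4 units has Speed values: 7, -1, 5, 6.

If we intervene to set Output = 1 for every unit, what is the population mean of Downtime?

-0.25

Every unit gets Output=1 under the intervention. Downtime values become -3, 5, -1, -2; E[Downtime|do(Output=1)] = -0.25.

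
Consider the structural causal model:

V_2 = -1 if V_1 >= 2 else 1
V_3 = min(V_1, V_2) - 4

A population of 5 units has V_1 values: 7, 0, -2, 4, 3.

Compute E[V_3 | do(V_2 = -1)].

-5.2

do(V_2=-1) breaks V_2's dependence on V_1. With V_2=-1 fixed, V_3 across the units is -5, -5, -6, -5, -5, mean -5.2.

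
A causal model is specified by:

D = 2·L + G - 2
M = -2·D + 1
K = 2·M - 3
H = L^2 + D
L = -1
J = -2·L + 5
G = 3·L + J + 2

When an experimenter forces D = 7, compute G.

6

Under do(D=7), the mechanism D = 2·L + G - 2 is discarded; D is fixed at 7.
Since G is not a descendant of the intervened variable, it is unaffected.
J = -2·L + 5  [with L=-1]  = 7
G = 3·L + J + 2  [with L=-1, J=7]  = 6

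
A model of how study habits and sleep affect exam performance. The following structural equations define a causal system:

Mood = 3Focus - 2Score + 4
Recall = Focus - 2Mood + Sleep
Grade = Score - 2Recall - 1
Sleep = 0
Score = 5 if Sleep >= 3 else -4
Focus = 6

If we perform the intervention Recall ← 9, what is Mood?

30

The intervention breaks the incoming arrows to Recall: Recall = Focus - 2Mood + Sleep no longer applies, and Recall = 9.
Since Mood is not a descendant of the intervened variable, it is unaffected.
Score = 5 if Sleep >= 3 else -4  [with Sleep=0]  = -4
Mood = 3Focus - 2Score + 4  [with Focus=6, Score=-4]  = 30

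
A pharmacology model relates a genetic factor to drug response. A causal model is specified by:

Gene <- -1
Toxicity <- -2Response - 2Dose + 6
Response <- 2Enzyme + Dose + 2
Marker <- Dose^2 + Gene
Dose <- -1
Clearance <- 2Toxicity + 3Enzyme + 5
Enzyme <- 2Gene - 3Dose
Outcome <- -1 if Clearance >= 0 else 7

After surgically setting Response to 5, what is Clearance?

4

Under do(Response=5), the mechanism Response <- 2Enzyme + Dose + 2 is discarded; Response is fixed at 5.
Enzyme = 2Gene - 3Dose  [with Gene=-1, Dose=-1]  = 1
Toxicity = -2Response - 2Dose + 6  [with Response=5, Dose=-1]  = -2
Clearance = 2Toxicity + 3Enzyme + 5  [with Toxicity=-2, Enzyme=1]  = 4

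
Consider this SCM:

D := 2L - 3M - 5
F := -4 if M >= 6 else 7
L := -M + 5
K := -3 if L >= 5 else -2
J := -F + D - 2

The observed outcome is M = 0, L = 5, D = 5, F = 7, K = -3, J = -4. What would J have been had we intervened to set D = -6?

The intervention breaks the incoming arrows to D: D := 2L - 3M - 5 no longer applies, and D = -6.
F = -4 if M >= 6 else 7  [with M=0]  = 7
J = -F + D - 2  [with F=7, D=-6]  = -15

-15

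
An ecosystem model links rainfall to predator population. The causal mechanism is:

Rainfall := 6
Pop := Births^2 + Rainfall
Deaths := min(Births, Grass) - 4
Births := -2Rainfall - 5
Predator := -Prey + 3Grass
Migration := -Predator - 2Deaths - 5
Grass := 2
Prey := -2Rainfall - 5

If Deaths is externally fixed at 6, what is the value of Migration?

-40

Intervening sets Deaths = 6 and removes its equation (Deaths := min(Births, Grass) - 4).
Prey = -2Rainfall - 5  [with Rainfall=6]  = -17
Predator = -Prey + 3Grass  [with Prey=-17, Grass=2]  = 23
Migration = -Predator - 2Deaths - 5  [with Predator=23, Deaths=6]  = -40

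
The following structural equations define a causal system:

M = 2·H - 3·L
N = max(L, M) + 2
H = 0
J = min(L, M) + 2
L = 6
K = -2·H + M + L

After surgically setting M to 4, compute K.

10

do(M=4) replaces the equation M = 2·H - 3·L with the constant M = 4.
K = -2·H + M + L  [with H=0, M=4, L=6]  = 10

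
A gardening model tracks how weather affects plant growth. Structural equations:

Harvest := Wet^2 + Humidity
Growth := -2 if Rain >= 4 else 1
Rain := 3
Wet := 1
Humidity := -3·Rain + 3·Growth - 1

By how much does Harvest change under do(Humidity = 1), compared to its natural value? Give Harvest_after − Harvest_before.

Intervening sets Humidity = 1 and removes its equation (Humidity := -3·Rain + 3·Growth - 1).
Harvest = Wet^2 + Humidity  [with Wet=1, Humidity=1]  = 2
Without intervention: Growth = -2 if Rain >= 4 else 1  [with Rain=3]  = 1; Humidity = -3·Rain + 3·Growth - 1  [with Rain=3, Growth=1]  = -7; Harvest = Wet^2 + Humidity  [with Wet=1, Humidity=-7]  = -6.
Change = 2 − (-6) = 8.

8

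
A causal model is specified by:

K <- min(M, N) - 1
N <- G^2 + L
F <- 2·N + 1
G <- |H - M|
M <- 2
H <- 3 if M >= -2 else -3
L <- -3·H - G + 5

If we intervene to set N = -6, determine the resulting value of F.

Under do(N=-6), the mechanism N <- G^2 + L is discarded; N is fixed at -6.
F = 2·N + 1  [with N=-6]  = -11

-11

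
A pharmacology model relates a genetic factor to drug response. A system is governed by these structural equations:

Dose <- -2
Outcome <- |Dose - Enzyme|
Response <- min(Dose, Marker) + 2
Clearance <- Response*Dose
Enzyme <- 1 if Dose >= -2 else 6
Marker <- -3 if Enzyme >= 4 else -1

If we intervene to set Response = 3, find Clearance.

Intervening sets Response = 3 and removes its equation (Response <- min(Dose, Marker) + 2).
Clearance = Response*Dose  [with Response=3, Dose=-2]  = -6

-6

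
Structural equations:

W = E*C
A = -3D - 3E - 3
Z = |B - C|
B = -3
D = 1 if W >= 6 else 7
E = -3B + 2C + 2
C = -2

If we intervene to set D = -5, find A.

Intervening sets D = -5 and removes its equation (D = 1 if W >= 6 else 7).
E = -3B + 2C + 2  [with B=-3, C=-2]  = 7
A = -3D - 3E - 3  [with D=-5, E=7]  = -9

-9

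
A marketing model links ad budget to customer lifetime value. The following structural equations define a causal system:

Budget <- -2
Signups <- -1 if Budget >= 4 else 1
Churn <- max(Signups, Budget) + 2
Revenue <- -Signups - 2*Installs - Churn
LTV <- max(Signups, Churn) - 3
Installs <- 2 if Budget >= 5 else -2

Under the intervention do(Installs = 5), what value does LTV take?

Under do(Installs=5), the mechanism Installs <- 2 if Budget >= 5 else -2 is discarded; Installs is fixed at 5.
No directed path runs from Installs to LTV, so LTV keeps its natural value.
Signups = -1 if Budget >= 4 else 1  [with Budget=-2]  = 1
Churn = max(Signups, Budget) + 2  [with Signups=1, Budget=-2]  = 3
LTV = max(Signups, Churn) - 3  [with Signups=1, Churn=3]  = 0

0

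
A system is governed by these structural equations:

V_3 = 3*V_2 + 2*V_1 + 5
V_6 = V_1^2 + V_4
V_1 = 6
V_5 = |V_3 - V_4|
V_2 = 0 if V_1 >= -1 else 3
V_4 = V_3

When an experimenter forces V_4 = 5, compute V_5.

12

Intervening sets V_4 = 5 and removes its equation (V_4 = V_3).
V_2 = 0 if V_1 >= -1 else 3  [with V_1=6]  = 0
V_3 = 3*V_2 + 2*V_1 + 5  [with V_2=0, V_1=6]  = 17
V_5 = |V_3 - V_4|  [with V_3=17, V_4=5]  = 12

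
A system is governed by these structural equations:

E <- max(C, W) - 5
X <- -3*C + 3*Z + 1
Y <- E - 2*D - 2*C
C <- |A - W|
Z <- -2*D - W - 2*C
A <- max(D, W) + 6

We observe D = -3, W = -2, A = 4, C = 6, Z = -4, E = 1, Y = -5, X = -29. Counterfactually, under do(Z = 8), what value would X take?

do(Z=8) replaces the equation Z <- -2*D - W - 2*C with the constant Z = 8.
A = max(D, W) + 6  [with D=-3, W=-2]  = 4
C = |A - W|  [with A=4, W=-2]  = 6
X = -3*C + 3*Z + 1  [with C=6, Z=8]  = 7

7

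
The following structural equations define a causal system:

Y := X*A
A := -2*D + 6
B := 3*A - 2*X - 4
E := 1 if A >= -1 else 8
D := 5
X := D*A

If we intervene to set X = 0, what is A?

Under do(X=0), the mechanism X := D*A is discarded; X is fixed at 0.
Since A is not a descendant of the intervened variable, it is unaffected.
A = -2*D + 6  [with D=5]  = -4

-4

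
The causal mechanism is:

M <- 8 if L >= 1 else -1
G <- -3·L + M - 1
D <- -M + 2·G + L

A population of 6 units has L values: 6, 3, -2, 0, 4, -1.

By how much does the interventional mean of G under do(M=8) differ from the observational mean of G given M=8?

Under do(M=8), M's equation is replaced by M=8 for every unit. Per-unit G: -11, -2, 13, 7, -5, 10. Mean = 2.
Conditioning on M=8 selects the 3 unit(s) with L ∈ {6, 3, 4}. Their G values: -11, -2, -5. Mean = -6.
Difference = 2 − (-6) = 8.

8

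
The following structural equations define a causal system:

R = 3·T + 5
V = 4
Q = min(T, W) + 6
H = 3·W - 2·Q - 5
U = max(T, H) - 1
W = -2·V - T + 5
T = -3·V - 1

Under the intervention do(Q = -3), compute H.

31

Intervening sets Q = -3 and removes its equation (Q = min(T, W) + 6).
T = -3·V - 1  [with V=4]  = -13
W = -2·V - T + 5  [with V=4, T=-13]  = 10
H = 3·W - 2·Q - 5  [with W=10, Q=-3]  = 31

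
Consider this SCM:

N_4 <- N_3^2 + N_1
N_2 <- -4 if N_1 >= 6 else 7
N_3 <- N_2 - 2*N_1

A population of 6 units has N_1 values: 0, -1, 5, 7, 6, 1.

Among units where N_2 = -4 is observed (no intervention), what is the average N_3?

-17

Conditioning on N_2=-4 selects the 2 unit(s) with N_1 ∈ {7, 6}. Their N_3 values: -18, -16. Mean = -17.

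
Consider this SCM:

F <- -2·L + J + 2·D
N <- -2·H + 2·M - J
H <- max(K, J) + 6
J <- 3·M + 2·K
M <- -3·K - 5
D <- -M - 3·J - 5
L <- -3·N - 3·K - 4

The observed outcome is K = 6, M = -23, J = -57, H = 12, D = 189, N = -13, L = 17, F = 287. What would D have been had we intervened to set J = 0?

do(J=0) replaces the equation J <- 3·M + 2·K with the constant J = 0.
M = -3·K - 5  [with K=6]  = -23
D = -M - 3·J - 5  [with M=-23, J=0]  = 18

18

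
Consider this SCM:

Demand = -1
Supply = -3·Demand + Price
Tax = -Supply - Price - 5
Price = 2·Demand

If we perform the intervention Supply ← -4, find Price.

-2

Under do(Supply=-4), the mechanism Supply = -3·Demand + Price is discarded; Supply is fixed at -4.
Since Price is not a descendant of the intervened variable, it is unaffected.
Price = 2·Demand  [with Demand=-1]  = -2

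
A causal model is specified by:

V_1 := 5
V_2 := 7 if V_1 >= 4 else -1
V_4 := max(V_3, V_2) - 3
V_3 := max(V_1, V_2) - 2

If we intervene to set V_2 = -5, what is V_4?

Under do(V_2=-5), the mechanism V_2 := 7 if V_1 >= 4 else -1 is discarded; V_2 is fixed at -5.
V_3 = max(V_1, V_2) - 2  [with V_1=5, V_2=-5]  = 3
V_4 = max(V_3, V_2) - 3  [with V_3=3, V_2=-5]  = 0

0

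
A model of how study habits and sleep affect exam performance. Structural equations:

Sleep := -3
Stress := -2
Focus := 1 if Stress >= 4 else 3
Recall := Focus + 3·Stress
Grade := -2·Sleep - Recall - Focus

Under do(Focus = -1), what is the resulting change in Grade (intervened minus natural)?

8

do(Focus=-1) replaces the equation Focus := 1 if Stress >= 4 else 3 with the constant Focus = -1.
Recall = Focus + 3·Stress  [with Focus=-1, Stress=-2]  = -7
Grade = -2·Sleep - Recall - Focus  [with Sleep=-3, Recall=-7, Focus=-1]  = 14
Without intervention: Focus = 1 if Stress >= 4 else 3  [with Stress=-2]  = 3; Recall = Focus + 3·Stress  [with Focus=3, Stress=-2]  = -3; Grade = -2·Sleep - Recall - Focus  [with Sleep=-3, Recall=-3, Focus=3]  = 6.
Change = 14 − 6 = 8.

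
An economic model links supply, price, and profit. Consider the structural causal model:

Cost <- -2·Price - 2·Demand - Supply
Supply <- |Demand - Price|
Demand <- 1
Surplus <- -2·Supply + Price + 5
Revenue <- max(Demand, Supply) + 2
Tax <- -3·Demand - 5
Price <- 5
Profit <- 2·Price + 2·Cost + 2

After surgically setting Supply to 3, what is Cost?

The intervention breaks the incoming arrows to Supply: Supply <- |Demand - Price| no longer applies, and Supply = 3.
Cost = -2·Price - 2·Demand - Supply  [with Price=5, Demand=1, Supply=3]  = -15

-15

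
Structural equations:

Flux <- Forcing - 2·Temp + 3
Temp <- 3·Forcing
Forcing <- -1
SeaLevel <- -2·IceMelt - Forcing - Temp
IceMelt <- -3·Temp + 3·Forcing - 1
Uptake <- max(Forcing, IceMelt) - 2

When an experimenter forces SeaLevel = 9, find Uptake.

Under do(SeaLevel=9), the mechanism SeaLevel <- -2·IceMelt - Forcing - Temp is discarded; SeaLevel is fixed at 9.
Since Uptake is not a descendant of the intervened variable, it is unaffected.
Temp = 3·Forcing  [with Forcing=-1]  = -3
IceMelt = -3·Temp + 3·Forcing - 1  [with Temp=-3, Forcing=-1]  = 5
Uptake = max(Forcing, IceMelt) - 2  [with Forcing=-1, IceMelt=5]  = 3

3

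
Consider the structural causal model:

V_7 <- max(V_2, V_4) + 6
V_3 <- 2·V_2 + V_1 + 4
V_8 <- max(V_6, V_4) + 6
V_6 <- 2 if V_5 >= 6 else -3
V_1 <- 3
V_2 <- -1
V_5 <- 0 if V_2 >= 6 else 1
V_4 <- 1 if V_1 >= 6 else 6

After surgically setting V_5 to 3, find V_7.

Under do(V_5=3), the mechanism V_5 <- 0 if V_2 >= 6 else 1 is discarded; V_5 is fixed at 3.
Since V_7 is not a descendant of the intervened variable, it is unaffected.
V_4 = 1 if V_1 >= 6 else 6  [with V_1=3]  = 6
V_7 = max(V_2, V_4) + 6  [with V_2=-1, V_4=6]  = 12

12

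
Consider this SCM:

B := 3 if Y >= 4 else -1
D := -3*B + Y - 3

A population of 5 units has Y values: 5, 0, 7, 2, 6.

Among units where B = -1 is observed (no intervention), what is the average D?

1

E[D|B=-1] averages over only the 2 units with B=-1 (Y = 0, 2): D = 0, 2, mean 1.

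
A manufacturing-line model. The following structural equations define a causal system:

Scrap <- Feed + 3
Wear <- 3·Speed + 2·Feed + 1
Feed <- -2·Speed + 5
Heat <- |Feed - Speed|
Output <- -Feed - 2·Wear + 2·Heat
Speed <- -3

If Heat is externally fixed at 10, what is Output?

-19

The intervention breaks the incoming arrows to Heat: Heat <- |Feed - Speed| no longer applies, and Heat = 10.
Feed = -2·Speed + 5  [with Speed=-3]  = 11
Wear = 3·Speed + 2·Feed + 1  [with Speed=-3, Feed=11]  = 14
Output = -Feed - 2·Wear + 2·Heat  [with Feed=11, Wear=14, Heat=10]  = -19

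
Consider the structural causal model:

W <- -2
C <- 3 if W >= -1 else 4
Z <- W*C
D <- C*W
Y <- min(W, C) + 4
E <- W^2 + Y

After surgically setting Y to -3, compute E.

The intervention breaks the incoming arrows to Y: Y <- min(W, C) + 4 no longer applies, and Y = -3.
E = W^2 + Y  [with W=-2, Y=-3]  = 1

1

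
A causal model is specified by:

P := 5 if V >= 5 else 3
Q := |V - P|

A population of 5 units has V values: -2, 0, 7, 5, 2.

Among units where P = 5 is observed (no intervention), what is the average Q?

E[Q|P=5] averages over only the 2 units with P=5 (V = 7, 5): Q = 2, 0, mean 1.

1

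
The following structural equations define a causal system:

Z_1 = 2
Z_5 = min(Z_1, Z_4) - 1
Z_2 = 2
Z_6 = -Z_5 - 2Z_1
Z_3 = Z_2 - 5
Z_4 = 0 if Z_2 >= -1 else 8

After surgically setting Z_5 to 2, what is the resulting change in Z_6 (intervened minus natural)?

The intervention breaks the incoming arrows to Z_5: Z_5 = min(Z_1, Z_4) - 1 no longer applies, and Z_5 = 2.
Z_6 = -Z_5 - 2Z_1  [with Z_5=2, Z_1=2]  = -6
Without intervention: Z_4 = 0 if Z_2 >= -1 else 8  [with Z_2=2]  = 0; Z_5 = min(Z_1, Z_4) - 1  [with Z_1=2, Z_4=0]  = -1; Z_6 = -Z_5 - 2Z_1  [with Z_5=-1, Z_1=2]  = -3.
Change = -6 − (-3) = -3.

-3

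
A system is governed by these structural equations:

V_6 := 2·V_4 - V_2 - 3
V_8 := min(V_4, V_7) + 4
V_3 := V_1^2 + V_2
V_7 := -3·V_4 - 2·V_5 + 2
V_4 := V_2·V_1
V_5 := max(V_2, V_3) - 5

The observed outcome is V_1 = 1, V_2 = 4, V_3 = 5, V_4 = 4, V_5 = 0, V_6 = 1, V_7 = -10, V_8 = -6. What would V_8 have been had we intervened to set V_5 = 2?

-10

do(V_5=2) replaces the equation V_5 := max(V_2, V_3) - 5 with the constant V_5 = 2.
V_4 = V_2·V_1  [with V_2=4, V_1=1]  = 4
V_7 = -3·V_4 - 2·V_5 + 2  [with V_4=4, V_5=2]  = -14
V_8 = min(V_4, V_7) + 4  [with V_4=4, V_7=-14]  = -10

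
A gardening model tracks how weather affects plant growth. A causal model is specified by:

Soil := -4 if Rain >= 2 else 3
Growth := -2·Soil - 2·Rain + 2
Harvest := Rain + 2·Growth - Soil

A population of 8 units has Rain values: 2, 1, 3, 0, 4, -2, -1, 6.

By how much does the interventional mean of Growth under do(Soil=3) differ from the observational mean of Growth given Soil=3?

do(Soil=3) breaks Soil's dependence on Rain. With Soil=3 fixed, Growth across the units is -8, -6, -10, -4, -12, 0, -2, -16, mean -7.25.
Observing Soil=3 restricts to units where Soil's equation naturally yields 3: Rain ∈ {1, 0, -2, -1}. In that subpopulation Growth = -6, -4, 0, -2, mean -3.
Difference = -7.25 − (-3) = -4.25.

-4.25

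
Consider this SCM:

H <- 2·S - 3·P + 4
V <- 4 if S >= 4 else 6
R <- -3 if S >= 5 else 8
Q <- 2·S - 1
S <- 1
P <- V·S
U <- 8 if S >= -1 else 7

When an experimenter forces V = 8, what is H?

Under do(V=8), the mechanism V <- 4 if S >= 4 else 6 is discarded; V is fixed at 8.
P = V·S  [with V=8, S=1]  = 8
H = 2·S - 3·P + 4  [with S=1, P=8]  = -18

-18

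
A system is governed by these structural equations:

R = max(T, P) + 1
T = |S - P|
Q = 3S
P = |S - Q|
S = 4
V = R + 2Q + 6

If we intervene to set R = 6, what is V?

The intervention breaks the incoming arrows to R: R = max(T, P) + 1 no longer applies, and R = 6.
Q = 3S  [with S=4]  = 12
V = R + 2Q + 6  [with R=6, Q=12]  = 36

36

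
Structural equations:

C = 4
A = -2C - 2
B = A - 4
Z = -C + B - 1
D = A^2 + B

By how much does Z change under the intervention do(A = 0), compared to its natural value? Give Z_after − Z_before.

10

Under do(A=0), the mechanism A = -2C - 2 is discarded; A is fixed at 0.
B = A - 4  [with A=0]  = -4
Z = -C + B - 1  [with C=4, B=-4]  = -9
Without intervention: A = -2C - 2  [with C=4]  = -10; B = A - 4  [with A=-10]  = -14; Z = -C + B - 1  [with C=4, B=-14]  = -19.
Change = -9 − (-19) = 10.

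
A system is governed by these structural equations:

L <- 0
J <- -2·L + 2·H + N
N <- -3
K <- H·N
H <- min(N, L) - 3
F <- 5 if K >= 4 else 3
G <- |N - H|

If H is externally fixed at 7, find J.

The intervention breaks the incoming arrows to H: H <- min(N, L) - 3 no longer applies, and H = 7.
J = -2·L + 2·H + N  [with L=0, H=7, N=-3]  = 11

11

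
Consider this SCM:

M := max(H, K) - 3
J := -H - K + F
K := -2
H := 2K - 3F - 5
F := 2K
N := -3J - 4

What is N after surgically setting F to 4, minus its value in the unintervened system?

Under do(F=4), the mechanism F := 2K is discarded; F is fixed at 4.
H = 2K - 3F - 5  [with K=-2, F=4]  = -21
J = -H - K + F  [with H=-21, K=-2, F=4]  = 27
N = -3J - 4  [with J=27]  = -85
Without intervention: F = 2K  [with K=-2]  = -4; H = 2K - 3F - 5  [with K=-2, F=-4]  = 3; J = -H - K + F  [with H=3, K=-2, F=-4]  = -5; N = -3J - 4  [with J=-5]  = 11.
Change = -85 − 11 = -96.

-96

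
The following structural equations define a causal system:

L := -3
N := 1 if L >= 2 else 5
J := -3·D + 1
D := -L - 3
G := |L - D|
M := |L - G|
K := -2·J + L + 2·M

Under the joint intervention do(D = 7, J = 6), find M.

13

The joint intervention fixes D = 7, J = 6, removing each variable's own equation.
G = |L - D|  [with L=-3, D=7]  = 10
M = |L - G|  [with L=-3, G=10]  = 13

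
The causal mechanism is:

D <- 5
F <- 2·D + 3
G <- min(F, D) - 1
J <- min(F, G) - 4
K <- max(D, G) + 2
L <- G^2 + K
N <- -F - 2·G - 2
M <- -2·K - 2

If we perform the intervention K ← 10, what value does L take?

26

The intervention breaks the incoming arrows to K: K <- max(D, G) + 2 no longer applies, and K = 10.
F = 2·D + 3  [with D=5]  = 13
G = min(F, D) - 1  [with F=13, D=5]  = 4
L = G^2 + K  [with G=4, K=10]  = 26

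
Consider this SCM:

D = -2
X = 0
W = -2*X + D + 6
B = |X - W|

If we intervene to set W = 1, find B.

1

The intervention breaks the incoming arrows to W: W = -2*X + D + 6 no longer applies, and W = 1.
B = |X - W|  [with X=0, W=1]  = 1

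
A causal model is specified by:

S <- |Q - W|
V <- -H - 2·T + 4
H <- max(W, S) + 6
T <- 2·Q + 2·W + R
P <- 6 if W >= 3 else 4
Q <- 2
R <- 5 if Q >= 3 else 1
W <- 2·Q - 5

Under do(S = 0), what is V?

Under do(S=0), the mechanism S <- |Q - W| is discarded; S is fixed at 0.
W = 2·Q - 5  [with Q=2]  = -1
R = 5 if Q >= 3 else 1  [with Q=2]  = 1
T = 2·Q + 2·W + R  [with Q=2, W=-1, R=1]  = 3
H = max(W, S) + 6  [with W=-1, S=0]  = 6
V = -H - 2·T + 4  [with H=6, T=3]  = -8

-8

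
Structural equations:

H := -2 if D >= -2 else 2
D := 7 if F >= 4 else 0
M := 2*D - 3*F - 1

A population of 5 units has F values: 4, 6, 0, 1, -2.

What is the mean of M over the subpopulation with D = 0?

E[M|D=0] averages over only the 3 units with D=0 (F = 0, 1, -2): M = -1, -4, 5, mean 0.

0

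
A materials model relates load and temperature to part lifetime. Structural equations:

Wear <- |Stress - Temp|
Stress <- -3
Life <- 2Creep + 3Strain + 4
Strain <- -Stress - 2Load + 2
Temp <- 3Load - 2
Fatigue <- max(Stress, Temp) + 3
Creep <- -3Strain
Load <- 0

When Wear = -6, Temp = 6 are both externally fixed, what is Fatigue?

9

Under do(Wear = -6, Temp = 6), each intervened variable's structural equation is replaced by its fixed value.
Fatigue = max(Stress, Temp) + 3  [with Stress=-3, Temp=6]  = 9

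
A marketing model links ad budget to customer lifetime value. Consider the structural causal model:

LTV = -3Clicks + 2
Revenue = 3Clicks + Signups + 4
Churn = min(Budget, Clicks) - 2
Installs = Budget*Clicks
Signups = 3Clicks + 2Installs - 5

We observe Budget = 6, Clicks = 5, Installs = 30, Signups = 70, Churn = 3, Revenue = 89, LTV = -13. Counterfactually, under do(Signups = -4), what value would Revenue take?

15

Under do(Signups=-4), the mechanism Signups = 3Clicks + 2Installs - 5 is discarded; Signups is fixed at -4.
Revenue = 3Clicks + Signups + 4  [with Clicks=5, Signups=-4]  = 15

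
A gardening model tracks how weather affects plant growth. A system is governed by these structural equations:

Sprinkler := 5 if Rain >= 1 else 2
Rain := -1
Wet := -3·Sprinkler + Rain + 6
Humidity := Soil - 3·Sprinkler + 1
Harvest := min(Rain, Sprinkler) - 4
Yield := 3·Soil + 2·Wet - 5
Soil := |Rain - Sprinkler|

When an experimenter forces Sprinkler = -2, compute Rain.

Under do(Sprinkler=-2), the mechanism Sprinkler := 5 if Rain >= 1 else 2 is discarded; Sprinkler is fixed at -2.
Rain is not downstream of the intervention, so its value is determined by the original equations.

-1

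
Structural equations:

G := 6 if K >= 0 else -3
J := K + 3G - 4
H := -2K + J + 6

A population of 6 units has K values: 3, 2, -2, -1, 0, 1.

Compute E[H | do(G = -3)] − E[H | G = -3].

-2

The intervention sets G=-3 in all 6 units regardless of K. Recomputing H per unit gives -10, -9, -5, -6, -7, -8; average -7.5.
E[H|G=-3] averages over only the 2 units with G=-3 (K = -2, -1): H = -5, -6, mean -5.5.
Difference = -7.5 − (-5.5) = -2.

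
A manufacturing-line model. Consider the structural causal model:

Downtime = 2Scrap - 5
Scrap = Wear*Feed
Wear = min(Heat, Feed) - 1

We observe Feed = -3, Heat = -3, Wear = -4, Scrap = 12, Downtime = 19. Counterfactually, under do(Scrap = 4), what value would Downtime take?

Intervening sets Scrap = 4 and removes its equation (Scrap = Wear*Feed).
Downtime = 2Scrap - 5  [with Scrap=4]  = 3

3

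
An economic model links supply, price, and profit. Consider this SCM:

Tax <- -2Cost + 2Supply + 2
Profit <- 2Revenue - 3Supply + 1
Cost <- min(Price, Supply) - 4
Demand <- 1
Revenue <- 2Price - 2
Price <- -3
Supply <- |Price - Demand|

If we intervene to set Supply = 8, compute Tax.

The intervention breaks the incoming arrows to Supply: Supply <- |Price - Demand| no longer applies, and Supply = 8.
Cost = min(Price, Supply) - 4  [with Price=-3, Supply=8]  = -7
Tax = -2Cost + 2Supply + 2  [with Cost=-7, Supply=8]  = 32

32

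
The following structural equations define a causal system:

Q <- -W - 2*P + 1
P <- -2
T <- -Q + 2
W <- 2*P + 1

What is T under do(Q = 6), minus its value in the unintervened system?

The intervention breaks the incoming arrows to Q: Q <- -W - 2*P + 1 no longer applies, and Q = 6.
T = -Q + 2  [with Q=6]  = -4
Without intervention: W = 2*P + 1  [with P=-2]  = -3; Q = -W - 2*P + 1  [with W=-3, P=-2]  = 8; T = -Q + 2  [with Q=8]  = -6.
Change = -4 − (-6) = 2.

2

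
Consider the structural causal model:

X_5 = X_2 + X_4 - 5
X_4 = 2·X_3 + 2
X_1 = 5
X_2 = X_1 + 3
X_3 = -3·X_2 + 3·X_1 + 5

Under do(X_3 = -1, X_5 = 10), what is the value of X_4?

0

The joint intervention fixes X_3 = -1, X_5 = 10, removing each variable's own equation.
X_4 = 2·X_3 + 2  [with X_3=-1]  = 0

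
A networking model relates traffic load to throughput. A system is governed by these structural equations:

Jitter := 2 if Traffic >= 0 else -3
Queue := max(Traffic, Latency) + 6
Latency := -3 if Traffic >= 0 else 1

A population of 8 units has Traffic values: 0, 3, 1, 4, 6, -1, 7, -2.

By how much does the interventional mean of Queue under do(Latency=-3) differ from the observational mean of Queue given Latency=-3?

-1.25

The intervention sets Latency=-3 in all 8 units regardless of Traffic. Recomputing Queue per unit gives 6, 9, 7, 10, 12, 5, 13, 4; average 8.25.
E[Queue|Latency=-3] averages over only the 6 units with Latency=-3 (Traffic = 0, 3, 1, 4, 6, 7): Queue = 6, 9, 7, 10, 12, 13, mean 9.5.
Difference = 8.25 − 9.5 = -1.25.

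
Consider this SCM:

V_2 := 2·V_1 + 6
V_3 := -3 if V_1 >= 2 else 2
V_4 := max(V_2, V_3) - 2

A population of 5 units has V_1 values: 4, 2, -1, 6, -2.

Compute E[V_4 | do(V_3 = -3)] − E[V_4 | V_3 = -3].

-4.4

Under do(V_3=-3), V_3's equation is replaced by V_3=-3 for every unit. Per-unit V_4: 12, 8, 2, 16, 0. Mean = 7.6.
Observing V_3=-3 restricts to units where V_3's equation naturally yields -3: V_1 ∈ {4, 2, 6}. In that subpopulation V_4 = 12, 8, 16, mean 12.
Difference = 7.6 − 12 = -4.4.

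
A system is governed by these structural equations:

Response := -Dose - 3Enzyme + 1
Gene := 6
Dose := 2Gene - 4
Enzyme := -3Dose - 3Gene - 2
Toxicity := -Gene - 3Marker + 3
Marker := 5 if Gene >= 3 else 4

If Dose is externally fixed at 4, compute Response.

93

do(Dose=4) replaces the equation Dose := 2Gene - 4 with the constant Dose = 4.
Enzyme = -3Dose - 3Gene - 2  [with Dose=4, Gene=6]  = -32
Response = -Dose - 3Enzyme + 1  [with Dose=4, Enzyme=-32]  = 93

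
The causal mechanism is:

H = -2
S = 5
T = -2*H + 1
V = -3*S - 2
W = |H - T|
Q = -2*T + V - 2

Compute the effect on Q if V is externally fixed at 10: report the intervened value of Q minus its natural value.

27

Under do(V=10), the mechanism V = -3*S - 2 is discarded; V is fixed at 10.
T = -2*H + 1  [with H=-2]  = 5
Q = -2*T + V - 2  [with T=5, V=10]  = -2
Without intervention: T = -2*H + 1  [with H=-2]  = 5; V = -3*S - 2  [with S=5]  = -17; Q = -2*T + V - 2  [with T=5, V=-17]  = -29.
Change = -2 − (-29) = 27.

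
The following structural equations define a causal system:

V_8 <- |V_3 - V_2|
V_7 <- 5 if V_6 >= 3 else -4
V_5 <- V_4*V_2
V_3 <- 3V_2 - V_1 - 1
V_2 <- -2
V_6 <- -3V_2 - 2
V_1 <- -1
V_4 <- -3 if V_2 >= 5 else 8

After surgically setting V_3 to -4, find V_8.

2

The intervention breaks the incoming arrows to V_3: V_3 <- 3V_2 - V_1 - 1 no longer applies, and V_3 = -4.
V_8 = |V_3 - V_2|  [with V_3=-4, V_2=-2]  = 2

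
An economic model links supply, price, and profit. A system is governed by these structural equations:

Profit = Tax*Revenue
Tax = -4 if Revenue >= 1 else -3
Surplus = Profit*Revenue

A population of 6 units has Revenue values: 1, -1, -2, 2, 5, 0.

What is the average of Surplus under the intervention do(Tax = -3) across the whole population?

Under do(Tax=-3), Tax's equation is replaced by Tax=-3 for every unit. Per-unit Surplus: -3, -3, -12, -12, -75, 0. Mean = -17.5.

-17.5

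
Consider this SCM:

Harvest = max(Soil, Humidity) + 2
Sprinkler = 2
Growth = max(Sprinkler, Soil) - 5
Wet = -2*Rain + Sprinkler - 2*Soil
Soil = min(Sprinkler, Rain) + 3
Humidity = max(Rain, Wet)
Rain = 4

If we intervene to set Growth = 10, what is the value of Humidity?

The intervention breaks the incoming arrows to Growth: Growth = max(Sprinkler, Soil) - 5 no longer applies, and Growth = 10.
Since Humidity is not a descendant of the intervened variable, it is unaffected.
Soil = min(Sprinkler, Rain) + 3  [with Sprinkler=2, Rain=4]  = 5
Wet = -2*Rain + Sprinkler - 2*Soil  [with Rain=4, Sprinkler=2, Soil=5]  = -16
Humidity = max(Rain, Wet)  [with Rain=4, Wet=-16]  = 4

4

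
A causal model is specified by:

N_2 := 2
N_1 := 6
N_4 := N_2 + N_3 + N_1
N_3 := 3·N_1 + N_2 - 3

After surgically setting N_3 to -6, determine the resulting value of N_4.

The intervention breaks the incoming arrows to N_3: N_3 := 3·N_1 + N_2 - 3 no longer applies, and N_3 = -6.
N_4 = N_2 + N_3 + N_1  [with N_2=2, N_3=-6, N_1=6]  = 2

2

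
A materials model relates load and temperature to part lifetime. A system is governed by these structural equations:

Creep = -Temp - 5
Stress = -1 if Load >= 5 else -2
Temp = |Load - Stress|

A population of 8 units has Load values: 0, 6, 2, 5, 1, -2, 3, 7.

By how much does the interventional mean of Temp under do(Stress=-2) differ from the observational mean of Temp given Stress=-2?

1.95

do(Stress=-2) breaks Stress's dependence on Load. With Stress=-2 fixed, Temp across the units is 2, 8, 4, 7, 3, 0, 5, 9, mean 4.75.
Conditioning on Stress=-2 selects the 5 unit(s) with Load ∈ {0, 2, 1, -2, 3}. Their Temp values: 2, 4, 3, 0, 5. Mean = 2.8.
Difference = 4.75 − 2.8 = 1.95.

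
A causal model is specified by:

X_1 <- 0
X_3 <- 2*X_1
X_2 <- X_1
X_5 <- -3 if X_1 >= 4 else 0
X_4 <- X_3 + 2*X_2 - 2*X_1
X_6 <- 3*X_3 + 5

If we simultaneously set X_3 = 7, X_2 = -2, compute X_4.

The joint intervention fixes X_3 = 7, X_2 = -2, removing each variable's own equation.
X_4 = X_3 + 2*X_2 - 2*X_1  [with X_3=7, X_2=-2, X_1=0]  = 3

3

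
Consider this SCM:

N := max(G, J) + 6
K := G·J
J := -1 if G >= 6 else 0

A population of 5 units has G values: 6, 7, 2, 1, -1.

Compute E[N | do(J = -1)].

do(J=-1) breaks J's dependence on G. With J=-1 fixed, N across the units is 12, 13, 8, 7, 5, mean 9.

9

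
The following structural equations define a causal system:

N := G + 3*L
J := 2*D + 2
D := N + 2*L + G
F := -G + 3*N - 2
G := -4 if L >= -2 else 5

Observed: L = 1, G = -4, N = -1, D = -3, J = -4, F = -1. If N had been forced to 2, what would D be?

The intervention breaks the incoming arrows to N: N := G + 3*L no longer applies, and N = 2.
G = -4 if L >= -2 else 5  [with L=1]  = -4
D = N + 2*L + G  [with N=2, L=1, G=-4]  = 0

0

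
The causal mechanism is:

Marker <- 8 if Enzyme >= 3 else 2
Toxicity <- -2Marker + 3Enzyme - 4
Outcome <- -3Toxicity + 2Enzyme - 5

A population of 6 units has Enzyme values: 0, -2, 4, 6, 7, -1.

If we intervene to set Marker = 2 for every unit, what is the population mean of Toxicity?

-1

Every unit gets Marker=2 under the intervention. Toxicity values become -8, -14, 4, 10, 13, -11; E[Toxicity|do(Marker=2)] = -1.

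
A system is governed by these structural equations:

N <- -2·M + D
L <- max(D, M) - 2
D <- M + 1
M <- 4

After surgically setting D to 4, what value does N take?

Under do(D=4), the mechanism D <- M + 1 is discarded; D is fixed at 4.
N = -2·M + D  [with M=4, D=4]  = -4

-4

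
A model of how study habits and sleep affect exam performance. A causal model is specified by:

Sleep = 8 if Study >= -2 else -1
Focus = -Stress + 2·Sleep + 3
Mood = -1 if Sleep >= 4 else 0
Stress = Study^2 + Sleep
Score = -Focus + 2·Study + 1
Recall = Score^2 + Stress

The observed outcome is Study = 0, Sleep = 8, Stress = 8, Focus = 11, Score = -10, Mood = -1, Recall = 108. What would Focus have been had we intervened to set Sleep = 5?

Under do(Sleep=5), the mechanism Sleep = 8 if Study >= -2 else -1 is discarded; Sleep is fixed at 5.
Stress = Study^2 + Sleep  [with Study=0, Sleep=5]  = 5
Focus = -Stress + 2·Sleep + 3  [with Stress=5, Sleep=5]  = 8

8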